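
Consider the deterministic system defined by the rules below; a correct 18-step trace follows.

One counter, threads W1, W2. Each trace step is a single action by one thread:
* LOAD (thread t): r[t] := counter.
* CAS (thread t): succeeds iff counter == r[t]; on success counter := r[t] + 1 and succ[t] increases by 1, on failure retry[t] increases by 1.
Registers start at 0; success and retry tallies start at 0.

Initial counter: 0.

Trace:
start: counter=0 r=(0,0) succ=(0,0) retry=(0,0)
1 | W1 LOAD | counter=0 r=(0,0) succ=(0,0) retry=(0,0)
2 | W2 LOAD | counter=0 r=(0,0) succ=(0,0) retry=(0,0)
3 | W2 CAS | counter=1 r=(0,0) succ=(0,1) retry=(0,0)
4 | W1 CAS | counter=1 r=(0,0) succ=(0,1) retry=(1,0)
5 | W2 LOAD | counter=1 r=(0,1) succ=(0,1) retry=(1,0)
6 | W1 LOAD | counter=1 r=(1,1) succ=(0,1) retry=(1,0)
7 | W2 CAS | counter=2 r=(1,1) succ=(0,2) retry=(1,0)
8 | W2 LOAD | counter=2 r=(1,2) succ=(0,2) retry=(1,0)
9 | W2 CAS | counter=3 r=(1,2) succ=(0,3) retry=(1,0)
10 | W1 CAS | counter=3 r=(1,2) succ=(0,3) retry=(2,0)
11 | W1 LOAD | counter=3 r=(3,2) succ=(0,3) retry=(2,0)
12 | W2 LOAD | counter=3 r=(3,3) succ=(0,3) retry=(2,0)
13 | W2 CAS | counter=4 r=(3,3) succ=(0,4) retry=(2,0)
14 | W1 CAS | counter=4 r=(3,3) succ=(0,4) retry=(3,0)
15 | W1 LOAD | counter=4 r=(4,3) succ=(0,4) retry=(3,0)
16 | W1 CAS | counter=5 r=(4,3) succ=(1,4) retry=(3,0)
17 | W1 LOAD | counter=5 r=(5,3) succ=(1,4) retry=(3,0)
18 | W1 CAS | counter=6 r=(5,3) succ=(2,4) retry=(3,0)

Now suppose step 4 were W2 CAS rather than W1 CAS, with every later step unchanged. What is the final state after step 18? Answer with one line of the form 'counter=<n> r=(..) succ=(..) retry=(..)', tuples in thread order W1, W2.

(re-executing from step 4 with the substitution; state before step 4: counter=1 r=(0,0) succ=(0,1) retry=(0,0))
4 | W2 CAS | counter=1 r=(0,0) succ=(0,1) retry=(0,1)
5 | W2 LOAD | counter=1 r=(0,1) succ=(0,1) retry=(0,1)
6 | W1 LOAD | counter=1 r=(1,1) succ=(0,1) retry=(0,1)
7 | W2 CAS | counter=2 r=(1,1) succ=(0,2) retry=(0,1)
8 | W2 LOAD | counter=2 r=(1,2) succ=(0,2) retry=(0,1)
9 | W2 CAS | counter=3 r=(1,2) succ=(0,3) retry=(0,1)
10 | W1 CAS | counter=3 r=(1,2) succ=(0,3) retry=(1,1)
11 | W1 LOAD | counter=3 r=(3,2) succ=(0,3) retry=(1,1)
12 | W2 LOAD | counter=3 r=(3,3) succ=(0,3) retry=(1,1)
13 | W2 CAS | counter=4 r=(3,3) succ=(0,4) retry=(1,1)
14 | W1 CAS | counter=4 r=(3,3) succ=(0,4) retry=(2,1)
15 | W1 LOAD | counter=4 r=(4,3) succ=(0,4) retry=(2,1)
16 | W1 CAS | counter=5 r=(4,3) succ=(1,4) retry=(2,1)
17 | W1 LOAD | counter=5 r=(5,3) succ=(1,4) retry=(2,1)
18 | W1 CAS | counter=6 r=(5,3) succ=(2,4) retry=(2,1)

counter=6 r=(5,3) succ=(2,4) retry=(2,1)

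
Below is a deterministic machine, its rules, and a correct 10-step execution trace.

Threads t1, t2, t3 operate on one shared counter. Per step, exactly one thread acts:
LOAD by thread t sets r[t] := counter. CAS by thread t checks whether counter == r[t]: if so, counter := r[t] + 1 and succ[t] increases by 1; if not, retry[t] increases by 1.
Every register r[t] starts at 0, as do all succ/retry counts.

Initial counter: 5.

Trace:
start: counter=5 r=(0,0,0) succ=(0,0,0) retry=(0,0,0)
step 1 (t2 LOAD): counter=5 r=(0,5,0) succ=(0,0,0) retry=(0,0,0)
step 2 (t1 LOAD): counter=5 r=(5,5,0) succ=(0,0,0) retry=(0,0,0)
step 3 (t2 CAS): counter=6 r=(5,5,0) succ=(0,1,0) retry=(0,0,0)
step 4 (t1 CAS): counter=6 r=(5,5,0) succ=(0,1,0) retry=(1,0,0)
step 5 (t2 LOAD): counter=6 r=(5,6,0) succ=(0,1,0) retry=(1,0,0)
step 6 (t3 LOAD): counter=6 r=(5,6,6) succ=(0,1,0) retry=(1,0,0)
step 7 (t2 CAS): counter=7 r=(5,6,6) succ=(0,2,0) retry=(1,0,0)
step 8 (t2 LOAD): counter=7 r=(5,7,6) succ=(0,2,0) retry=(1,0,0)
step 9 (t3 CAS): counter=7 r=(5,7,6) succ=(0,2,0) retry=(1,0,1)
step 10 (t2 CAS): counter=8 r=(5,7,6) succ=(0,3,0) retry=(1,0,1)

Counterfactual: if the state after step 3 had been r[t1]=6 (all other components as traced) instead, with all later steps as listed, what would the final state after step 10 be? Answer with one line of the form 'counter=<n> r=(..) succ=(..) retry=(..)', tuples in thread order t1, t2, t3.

counter=9 r=(6,8,7) succ=(1,3,0) retry=(0,0,1)

state after step 3 := counter=6 r=(6,5,0) succ=(0,1,0) retry=(0,0,0)
step 4 (t1 CAS): counter=7 r=(6,5,0) succ=(1,1,0) retry=(0,0,0)
step 5 (t2 LOAD): counter=7 r=(6,7,0) succ=(1,1,0) retry=(0,0,0)
step 6 (t3 LOAD): counter=7 r=(6,7,7) succ=(1,1,0) retry=(0,0,0)
step 7 (t2 CAS): counter=8 r=(6,7,7) succ=(1,2,0) retry=(0,0,0)
step 8 (t2 LOAD): counter=8 r=(6,8,7) succ=(1,2,0) retry=(0,0,0)
step 9 (t3 CAS): counter=8 r=(6,8,7) succ=(1,2,0) retry=(0,0,1)
step 10 (t2 CAS): counter=9 r=(6,8,7) succ=(1,3,0) retry=(0,0,1)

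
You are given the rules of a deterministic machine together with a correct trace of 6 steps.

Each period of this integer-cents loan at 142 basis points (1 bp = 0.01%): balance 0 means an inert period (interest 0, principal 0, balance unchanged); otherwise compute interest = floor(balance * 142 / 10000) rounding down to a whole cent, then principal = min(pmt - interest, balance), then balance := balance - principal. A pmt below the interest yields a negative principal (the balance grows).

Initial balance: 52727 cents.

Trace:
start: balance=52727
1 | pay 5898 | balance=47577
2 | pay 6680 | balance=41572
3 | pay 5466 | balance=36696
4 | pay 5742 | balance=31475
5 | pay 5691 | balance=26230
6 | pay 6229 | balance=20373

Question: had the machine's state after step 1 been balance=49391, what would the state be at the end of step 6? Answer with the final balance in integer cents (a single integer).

22319

state after step 1 := balance=49391
2 | pay 6680 | balance=43412
3 | pay 5466 | balance=38562
4 | pay 5742 | balance=33367
5 | pay 5691 | balance=28149
6 | pay 6229 | balance=22319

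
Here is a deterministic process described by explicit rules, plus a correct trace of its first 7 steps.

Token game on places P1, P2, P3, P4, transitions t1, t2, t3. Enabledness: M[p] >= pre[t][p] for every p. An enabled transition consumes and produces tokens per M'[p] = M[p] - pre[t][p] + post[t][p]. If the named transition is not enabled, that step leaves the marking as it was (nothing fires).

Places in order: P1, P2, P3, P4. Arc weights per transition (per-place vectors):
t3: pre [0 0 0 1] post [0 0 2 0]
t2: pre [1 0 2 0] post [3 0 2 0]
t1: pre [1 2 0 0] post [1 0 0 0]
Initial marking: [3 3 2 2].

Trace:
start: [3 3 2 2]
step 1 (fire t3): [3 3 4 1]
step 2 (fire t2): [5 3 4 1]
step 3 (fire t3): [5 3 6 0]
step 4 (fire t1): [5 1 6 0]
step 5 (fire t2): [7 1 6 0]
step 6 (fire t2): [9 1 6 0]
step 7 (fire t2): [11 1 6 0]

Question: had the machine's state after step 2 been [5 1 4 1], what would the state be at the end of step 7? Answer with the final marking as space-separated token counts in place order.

state after step 2 := [5 1 4 1]
step 3 (fire t3): [5 1 6 0]
step 4 (fire t1): [5 1 6 0]
step 5 (fire t2): [7 1 6 0]
step 6 (fire t2): [9 1 6 0]
step 7 (fire t2): [11 1 6 0]

11 1 6 0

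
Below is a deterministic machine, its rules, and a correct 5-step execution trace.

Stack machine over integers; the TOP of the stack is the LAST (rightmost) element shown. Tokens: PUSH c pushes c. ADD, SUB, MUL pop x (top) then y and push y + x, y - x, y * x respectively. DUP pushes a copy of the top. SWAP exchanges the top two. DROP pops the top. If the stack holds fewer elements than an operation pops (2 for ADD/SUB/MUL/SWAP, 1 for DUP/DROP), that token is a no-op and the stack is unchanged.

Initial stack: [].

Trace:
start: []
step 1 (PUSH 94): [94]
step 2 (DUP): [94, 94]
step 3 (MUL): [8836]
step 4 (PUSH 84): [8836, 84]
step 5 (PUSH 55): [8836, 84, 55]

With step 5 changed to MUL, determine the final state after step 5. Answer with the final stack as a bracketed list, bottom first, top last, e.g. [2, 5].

(re-executing from step 5 with the substitution; state before step 5: [8836, 84])
step 5 (MUL): [742224]

[742224]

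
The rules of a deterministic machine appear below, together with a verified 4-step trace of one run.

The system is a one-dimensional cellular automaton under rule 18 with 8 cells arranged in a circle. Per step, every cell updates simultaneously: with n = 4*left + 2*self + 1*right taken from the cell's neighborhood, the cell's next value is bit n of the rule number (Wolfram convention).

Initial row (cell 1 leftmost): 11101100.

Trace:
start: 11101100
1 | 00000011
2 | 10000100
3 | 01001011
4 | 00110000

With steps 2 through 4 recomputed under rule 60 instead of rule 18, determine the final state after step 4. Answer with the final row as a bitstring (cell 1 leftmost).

00100010

(re-executing steps 2..4 under rule 60; state before step 2: 00000011)
2 | 10000010
3 | 11000011
4 | 00100010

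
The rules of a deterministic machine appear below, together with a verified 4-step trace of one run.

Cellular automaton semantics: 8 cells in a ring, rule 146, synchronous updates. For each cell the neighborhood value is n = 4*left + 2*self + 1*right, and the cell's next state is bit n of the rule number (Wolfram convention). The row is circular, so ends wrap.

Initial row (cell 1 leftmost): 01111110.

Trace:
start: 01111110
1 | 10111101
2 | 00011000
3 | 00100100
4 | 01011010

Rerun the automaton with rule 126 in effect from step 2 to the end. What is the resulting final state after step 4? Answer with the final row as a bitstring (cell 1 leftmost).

(re-executing steps 2..4 under rule 126; state before step 2: 10111101)
2 | 11100111
3 | 00111100
4 | 01100110

01100110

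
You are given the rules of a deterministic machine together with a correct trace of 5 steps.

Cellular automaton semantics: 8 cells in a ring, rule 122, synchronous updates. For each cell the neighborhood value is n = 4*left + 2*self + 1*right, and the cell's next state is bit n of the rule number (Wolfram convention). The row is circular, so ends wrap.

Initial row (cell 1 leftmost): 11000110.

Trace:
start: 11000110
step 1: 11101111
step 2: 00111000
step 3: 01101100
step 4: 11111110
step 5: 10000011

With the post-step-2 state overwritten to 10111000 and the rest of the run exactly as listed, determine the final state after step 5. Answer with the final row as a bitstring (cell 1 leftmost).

state after step 2 := 10111000
step 3: 01101101
step 4: 11111110
step 5: 10000011

10000011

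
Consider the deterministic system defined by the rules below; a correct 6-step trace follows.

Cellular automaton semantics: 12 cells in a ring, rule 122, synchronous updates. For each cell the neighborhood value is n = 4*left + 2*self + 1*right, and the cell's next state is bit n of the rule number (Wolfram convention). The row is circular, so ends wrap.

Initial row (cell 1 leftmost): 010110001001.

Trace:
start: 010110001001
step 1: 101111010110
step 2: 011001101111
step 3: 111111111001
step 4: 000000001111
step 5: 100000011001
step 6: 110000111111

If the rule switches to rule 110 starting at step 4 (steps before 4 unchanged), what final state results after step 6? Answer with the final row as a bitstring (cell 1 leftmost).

(re-executing steps 4..6 under rule 110; state before step 4: 111111111001)
step 4: 000000001011
step 5: 000000011111
step 6: 000000110001

000000110001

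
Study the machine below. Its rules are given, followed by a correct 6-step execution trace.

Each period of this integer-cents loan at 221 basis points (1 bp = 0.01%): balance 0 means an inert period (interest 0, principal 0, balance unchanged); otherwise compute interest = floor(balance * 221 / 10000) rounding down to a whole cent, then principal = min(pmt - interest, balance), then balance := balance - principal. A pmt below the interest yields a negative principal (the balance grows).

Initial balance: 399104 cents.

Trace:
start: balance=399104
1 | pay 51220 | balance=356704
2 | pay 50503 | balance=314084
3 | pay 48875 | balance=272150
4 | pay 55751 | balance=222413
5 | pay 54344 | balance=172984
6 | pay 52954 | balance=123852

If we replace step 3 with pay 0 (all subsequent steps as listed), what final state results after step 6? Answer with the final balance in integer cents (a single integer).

(re-executing from step 3 with the substitution; state before step 3: balance=314084)
3 | pay 0 | balance=321025
4 | pay 55751 | balance=272368
5 | pay 54344 | balance=224043
6 | pay 52954 | balance=176040

176040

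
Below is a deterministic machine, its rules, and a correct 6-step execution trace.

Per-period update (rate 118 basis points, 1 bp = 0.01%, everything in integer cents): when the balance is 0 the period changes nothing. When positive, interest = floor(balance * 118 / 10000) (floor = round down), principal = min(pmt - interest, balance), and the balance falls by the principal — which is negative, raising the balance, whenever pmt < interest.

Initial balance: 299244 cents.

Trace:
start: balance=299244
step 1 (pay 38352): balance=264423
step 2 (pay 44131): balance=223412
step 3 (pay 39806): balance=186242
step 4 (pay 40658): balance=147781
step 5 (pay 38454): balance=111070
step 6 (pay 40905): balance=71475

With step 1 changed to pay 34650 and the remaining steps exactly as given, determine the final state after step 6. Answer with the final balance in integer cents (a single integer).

75401

(re-executing from step 1 with the substitution; state before step 1: balance=299244)
step 1 (pay 34650): balance=268125
step 2 (pay 44131): balance=227157
step 3 (pay 39806): balance=190031
step 4 (pay 40658): balance=151615
step 5 (pay 38454): balance=114950
step 6 (pay 40905): balance=75401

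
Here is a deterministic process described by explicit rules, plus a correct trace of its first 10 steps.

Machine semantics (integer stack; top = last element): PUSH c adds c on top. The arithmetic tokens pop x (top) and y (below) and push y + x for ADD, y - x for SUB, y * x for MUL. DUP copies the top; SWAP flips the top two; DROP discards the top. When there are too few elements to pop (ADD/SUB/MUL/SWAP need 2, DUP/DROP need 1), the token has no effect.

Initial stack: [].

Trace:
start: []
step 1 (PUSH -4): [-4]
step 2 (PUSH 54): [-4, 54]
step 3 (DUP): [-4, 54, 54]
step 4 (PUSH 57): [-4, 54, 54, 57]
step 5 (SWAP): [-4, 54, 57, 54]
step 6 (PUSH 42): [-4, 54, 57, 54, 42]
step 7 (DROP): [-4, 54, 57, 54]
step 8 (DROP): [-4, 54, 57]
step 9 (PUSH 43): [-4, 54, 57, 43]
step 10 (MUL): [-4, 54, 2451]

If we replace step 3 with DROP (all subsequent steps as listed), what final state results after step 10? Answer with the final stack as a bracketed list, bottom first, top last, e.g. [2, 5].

(re-executing from step 3 with the substitution; state before step 3: [-4, 54])
step 3 (DROP): [-4]
step 4 (PUSH 57): [-4, 57]
step 5 (SWAP): [57, -4]
step 6 (PUSH 42): [57, -4, 42]
step 7 (DROP): [57, -4]
step 8 (DROP): [57]
step 9 (PUSH 43): [57, 43]
step 10 (MUL): [2451]

[2451]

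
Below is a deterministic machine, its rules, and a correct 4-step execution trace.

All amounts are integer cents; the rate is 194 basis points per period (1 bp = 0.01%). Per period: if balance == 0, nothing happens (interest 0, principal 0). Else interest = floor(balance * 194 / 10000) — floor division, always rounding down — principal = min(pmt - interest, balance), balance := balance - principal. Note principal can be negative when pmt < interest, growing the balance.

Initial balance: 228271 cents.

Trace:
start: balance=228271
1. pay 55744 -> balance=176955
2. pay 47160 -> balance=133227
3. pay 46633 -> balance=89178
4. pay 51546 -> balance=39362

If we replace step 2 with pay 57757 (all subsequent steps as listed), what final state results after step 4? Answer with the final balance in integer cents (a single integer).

28350

(re-executing from step 2 with the substitution; state before step 2: balance=176955)
2. pay 57757 -> balance=122630
3. pay 46633 -> balance=78376
4. pay 51546 -> balance=28350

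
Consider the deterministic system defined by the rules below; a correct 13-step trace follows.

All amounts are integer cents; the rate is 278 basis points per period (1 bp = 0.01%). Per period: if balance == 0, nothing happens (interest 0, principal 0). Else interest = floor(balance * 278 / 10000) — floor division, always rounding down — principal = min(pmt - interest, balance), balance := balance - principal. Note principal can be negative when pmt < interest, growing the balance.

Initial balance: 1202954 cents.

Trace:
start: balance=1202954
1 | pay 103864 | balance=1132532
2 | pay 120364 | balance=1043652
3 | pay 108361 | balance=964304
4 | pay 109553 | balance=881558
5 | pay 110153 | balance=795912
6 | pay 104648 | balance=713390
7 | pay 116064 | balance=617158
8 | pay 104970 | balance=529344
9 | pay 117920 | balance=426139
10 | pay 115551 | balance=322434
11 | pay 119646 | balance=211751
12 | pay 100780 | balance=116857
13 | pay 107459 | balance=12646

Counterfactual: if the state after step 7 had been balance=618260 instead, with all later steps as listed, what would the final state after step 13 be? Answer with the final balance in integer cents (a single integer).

13946

state after step 7 := balance=618260
8 | pay 104970 | balance=530477
9 | pay 117920 | balance=427304
10 | pay 115551 | balance=323632
11 | pay 119646 | balance=212982
12 | pay 100780 | balance=118122
13 | pay 107459 | balance=13946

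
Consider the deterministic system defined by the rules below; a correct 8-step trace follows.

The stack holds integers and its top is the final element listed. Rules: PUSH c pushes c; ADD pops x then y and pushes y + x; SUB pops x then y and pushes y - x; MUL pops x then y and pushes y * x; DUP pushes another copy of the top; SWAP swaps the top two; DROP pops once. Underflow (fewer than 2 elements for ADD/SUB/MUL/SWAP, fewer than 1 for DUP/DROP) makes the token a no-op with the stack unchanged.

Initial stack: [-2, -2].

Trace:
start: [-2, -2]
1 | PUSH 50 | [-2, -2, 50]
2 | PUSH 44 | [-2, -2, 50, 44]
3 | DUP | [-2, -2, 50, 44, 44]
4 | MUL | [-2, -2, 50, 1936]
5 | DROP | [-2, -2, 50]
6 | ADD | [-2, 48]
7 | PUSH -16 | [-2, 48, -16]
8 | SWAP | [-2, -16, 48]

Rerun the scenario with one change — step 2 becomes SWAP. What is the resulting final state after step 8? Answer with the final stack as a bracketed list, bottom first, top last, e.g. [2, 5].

[-16, 48]

(re-executing from step 2 with the substitution; state before step 2: [-2, -2, 50])
2 | SWAP | [-2, 50, -2]
3 | DUP | [-2, 50, -2, -2]
4 | MUL | [-2, 50, 4]
5 | DROP | [-2, 50]
6 | ADD | [48]
7 | PUSH -16 | [48, -16]
8 | SWAP | [-16, 48]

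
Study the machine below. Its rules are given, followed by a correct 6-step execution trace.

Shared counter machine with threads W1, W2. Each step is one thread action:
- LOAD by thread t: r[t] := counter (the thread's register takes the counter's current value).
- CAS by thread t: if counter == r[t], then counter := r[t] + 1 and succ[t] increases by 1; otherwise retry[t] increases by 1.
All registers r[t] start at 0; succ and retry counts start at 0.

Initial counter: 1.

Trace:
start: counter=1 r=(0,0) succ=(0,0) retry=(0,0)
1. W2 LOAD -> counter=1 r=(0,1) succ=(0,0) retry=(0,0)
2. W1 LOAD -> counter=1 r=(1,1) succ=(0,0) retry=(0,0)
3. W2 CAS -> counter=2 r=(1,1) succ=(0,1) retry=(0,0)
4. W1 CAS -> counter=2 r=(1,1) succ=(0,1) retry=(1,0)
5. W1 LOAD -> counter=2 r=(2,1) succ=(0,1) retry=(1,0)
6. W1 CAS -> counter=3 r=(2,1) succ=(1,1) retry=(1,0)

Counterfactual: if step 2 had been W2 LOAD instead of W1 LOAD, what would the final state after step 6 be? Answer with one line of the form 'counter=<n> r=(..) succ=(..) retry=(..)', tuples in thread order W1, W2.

counter=3 r=(2,1) succ=(1,1) retry=(1,0)

(re-executing from step 2 with the substitution; state before step 2: counter=1 r=(0,1) succ=(0,0) retry=(0,0))
2. W2 LOAD -> counter=1 r=(0,1) succ=(0,0) retry=(0,0)
3. W2 CAS -> counter=2 r=(0,1) succ=(0,1) retry=(0,0)
4. W1 CAS -> counter=2 r=(0,1) succ=(0,1) retry=(1,0)
5. W1 LOAD -> counter=2 r=(2,1) succ=(0,1) retry=(1,0)
6. W1 CAS -> counter=3 r=(2,1) succ=(1,1) retry=(1,0)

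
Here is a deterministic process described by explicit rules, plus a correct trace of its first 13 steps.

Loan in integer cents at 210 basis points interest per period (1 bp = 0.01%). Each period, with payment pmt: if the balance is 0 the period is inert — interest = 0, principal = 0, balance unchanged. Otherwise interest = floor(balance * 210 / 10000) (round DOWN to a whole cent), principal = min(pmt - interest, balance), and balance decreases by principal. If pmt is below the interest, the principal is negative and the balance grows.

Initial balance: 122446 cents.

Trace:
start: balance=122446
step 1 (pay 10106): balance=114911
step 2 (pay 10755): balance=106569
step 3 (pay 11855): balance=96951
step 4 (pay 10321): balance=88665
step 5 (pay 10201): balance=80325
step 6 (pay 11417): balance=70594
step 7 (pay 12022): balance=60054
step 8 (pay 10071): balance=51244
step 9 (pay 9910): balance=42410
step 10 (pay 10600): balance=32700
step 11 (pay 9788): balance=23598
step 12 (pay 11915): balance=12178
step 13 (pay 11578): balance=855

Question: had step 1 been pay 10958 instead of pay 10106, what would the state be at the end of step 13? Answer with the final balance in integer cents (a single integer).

0

(re-executing from step 1 with the substitution; state before step 1: balance=122446)
step 1 (pay 10958): balance=114059
step 2 (pay 10755): balance=105699
step 3 (pay 11855): balance=96063
step 4 (pay 10321): balance=87759
step 5 (pay 10201): balance=79400
step 6 (pay 11417): balance=69650
step 7 (pay 12022): balance=59090
step 8 (pay 10071): balance=50259
step 9 (pay 9910): balance=41404
step 10 (pay 10600): balance=31673
step 11 (pay 9788): balance=22550
step 12 (pay 11915): balance=11108
step 13 (pay 11578): balance=0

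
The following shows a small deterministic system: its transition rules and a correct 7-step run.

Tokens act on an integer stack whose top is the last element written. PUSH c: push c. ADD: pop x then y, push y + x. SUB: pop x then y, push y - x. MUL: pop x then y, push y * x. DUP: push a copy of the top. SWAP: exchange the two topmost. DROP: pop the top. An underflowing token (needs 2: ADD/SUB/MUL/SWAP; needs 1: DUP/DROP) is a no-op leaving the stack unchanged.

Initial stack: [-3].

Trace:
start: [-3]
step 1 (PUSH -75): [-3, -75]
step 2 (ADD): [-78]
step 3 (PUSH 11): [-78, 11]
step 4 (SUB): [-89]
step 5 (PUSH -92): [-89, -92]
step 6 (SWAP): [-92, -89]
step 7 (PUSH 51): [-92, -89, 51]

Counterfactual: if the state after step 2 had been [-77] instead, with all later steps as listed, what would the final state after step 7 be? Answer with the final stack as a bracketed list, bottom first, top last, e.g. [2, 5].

state after step 2 := [-77]
step 3 (PUSH 11): [-77, 11]
step 4 (SUB): [-88]
step 5 (PUSH -92): [-88, -92]
step 6 (SWAP): [-92, -88]
step 7 (PUSH 51): [-92, -88, 51]

[-92, -88, 51]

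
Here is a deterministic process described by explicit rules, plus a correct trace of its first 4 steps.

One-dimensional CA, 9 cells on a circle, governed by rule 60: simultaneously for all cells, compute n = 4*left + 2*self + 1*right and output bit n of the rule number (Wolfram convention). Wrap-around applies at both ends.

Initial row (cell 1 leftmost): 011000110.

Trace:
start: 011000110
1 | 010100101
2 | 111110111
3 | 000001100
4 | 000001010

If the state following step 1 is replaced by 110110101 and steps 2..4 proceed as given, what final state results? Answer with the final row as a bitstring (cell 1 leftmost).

111110100

state after step 1 := 110110101
2 | 001101111
3 | 101011000
4 | 111110100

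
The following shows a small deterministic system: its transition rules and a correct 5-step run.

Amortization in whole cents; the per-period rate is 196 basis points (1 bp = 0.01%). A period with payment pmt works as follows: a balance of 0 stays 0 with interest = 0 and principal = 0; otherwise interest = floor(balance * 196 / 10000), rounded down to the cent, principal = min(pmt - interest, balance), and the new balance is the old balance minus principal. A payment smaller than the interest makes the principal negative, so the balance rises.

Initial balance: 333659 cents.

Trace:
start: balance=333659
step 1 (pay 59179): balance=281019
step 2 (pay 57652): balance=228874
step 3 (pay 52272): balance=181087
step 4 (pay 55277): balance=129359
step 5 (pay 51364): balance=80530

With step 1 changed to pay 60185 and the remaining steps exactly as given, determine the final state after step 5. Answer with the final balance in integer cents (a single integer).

79443

(re-executing from step 1 with the substitution; state before step 1: balance=333659)
step 1 (pay 60185): balance=280013
step 2 (pay 57652): balance=227849
step 3 (pay 52272): balance=180042
step 4 (pay 55277): balance=128293
step 5 (pay 51364): balance=79443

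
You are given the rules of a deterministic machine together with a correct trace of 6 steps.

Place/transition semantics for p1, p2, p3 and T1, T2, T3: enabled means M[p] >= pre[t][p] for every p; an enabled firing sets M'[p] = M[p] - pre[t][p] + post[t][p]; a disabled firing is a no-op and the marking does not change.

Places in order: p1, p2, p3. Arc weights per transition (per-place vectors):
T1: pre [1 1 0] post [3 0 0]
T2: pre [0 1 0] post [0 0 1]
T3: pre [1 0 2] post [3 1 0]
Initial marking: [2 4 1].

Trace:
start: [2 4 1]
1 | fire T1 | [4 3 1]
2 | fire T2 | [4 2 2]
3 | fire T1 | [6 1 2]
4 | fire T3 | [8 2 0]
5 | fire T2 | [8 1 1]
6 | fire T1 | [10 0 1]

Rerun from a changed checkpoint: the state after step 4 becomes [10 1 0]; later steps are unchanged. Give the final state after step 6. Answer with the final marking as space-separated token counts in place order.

state after step 4 := [10 1 0]
5 | fire T2 | [10 0 1]
6 | fire T1 | [10 0 1]

10 0 1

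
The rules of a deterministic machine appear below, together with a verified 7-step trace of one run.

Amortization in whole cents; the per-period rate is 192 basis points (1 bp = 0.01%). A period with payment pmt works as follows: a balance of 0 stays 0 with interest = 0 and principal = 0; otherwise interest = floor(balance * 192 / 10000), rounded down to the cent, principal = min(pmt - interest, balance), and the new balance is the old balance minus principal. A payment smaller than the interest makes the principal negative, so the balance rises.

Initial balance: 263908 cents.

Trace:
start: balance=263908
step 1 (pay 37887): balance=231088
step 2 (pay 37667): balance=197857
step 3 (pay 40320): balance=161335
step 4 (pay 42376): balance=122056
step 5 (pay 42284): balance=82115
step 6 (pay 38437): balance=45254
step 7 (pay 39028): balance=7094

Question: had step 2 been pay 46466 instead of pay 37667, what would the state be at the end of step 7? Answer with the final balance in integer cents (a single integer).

(re-executing from step 2 with the substitution; state before step 2: balance=231088)
step 2 (pay 46466): balance=189058
step 3 (pay 40320): balance=152367
step 4 (pay 42376): balance=112916
step 5 (pay 42284): balance=72799
step 6 (pay 38437): balance=35759
step 7 (pay 39028): balance=0

0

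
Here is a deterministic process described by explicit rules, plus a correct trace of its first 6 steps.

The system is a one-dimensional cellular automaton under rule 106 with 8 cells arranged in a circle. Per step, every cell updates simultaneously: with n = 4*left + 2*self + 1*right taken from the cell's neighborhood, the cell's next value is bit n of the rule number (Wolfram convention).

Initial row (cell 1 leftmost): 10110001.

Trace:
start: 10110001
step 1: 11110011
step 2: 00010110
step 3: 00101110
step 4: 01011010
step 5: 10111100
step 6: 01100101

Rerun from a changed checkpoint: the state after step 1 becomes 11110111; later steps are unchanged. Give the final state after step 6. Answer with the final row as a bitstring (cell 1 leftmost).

11010001

state after step 1 := 11110111
step 2: 00011100
step 3: 00110100
step 4: 01111000
step 5: 11001000
step 6: 11010001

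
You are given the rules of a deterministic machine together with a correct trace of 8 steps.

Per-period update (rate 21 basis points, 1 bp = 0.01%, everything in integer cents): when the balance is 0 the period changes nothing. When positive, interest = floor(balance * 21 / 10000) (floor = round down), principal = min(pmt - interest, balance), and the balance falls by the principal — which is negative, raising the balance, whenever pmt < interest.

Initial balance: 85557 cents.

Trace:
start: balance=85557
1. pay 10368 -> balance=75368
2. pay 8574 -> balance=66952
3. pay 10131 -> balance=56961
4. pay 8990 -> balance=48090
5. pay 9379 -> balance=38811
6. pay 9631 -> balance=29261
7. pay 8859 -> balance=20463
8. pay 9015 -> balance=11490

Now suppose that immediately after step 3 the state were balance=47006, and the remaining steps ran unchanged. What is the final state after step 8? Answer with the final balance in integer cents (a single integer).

1431

state after step 3 := balance=47006
4. pay 8990 -> balance=38114
5. pay 9379 -> balance=28815
6. pay 9631 -> balance=19244
7. pay 8859 -> balance=10425
8. pay 9015 -> balance=1431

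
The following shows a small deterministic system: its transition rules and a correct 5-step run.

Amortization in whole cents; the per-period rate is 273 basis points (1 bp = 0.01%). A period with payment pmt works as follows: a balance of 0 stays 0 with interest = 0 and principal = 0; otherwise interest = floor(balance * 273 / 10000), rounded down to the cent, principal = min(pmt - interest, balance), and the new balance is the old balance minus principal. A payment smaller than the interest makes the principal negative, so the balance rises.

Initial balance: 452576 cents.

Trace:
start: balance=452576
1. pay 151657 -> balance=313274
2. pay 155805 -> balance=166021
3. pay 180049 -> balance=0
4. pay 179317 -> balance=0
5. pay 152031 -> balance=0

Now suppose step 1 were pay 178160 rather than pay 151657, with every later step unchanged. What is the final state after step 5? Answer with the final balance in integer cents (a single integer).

(re-executing from step 1 with the substitution; state before step 1: balance=452576)
1. pay 178160 -> balance=286771
2. pay 155805 -> balance=138794
3. pay 180049 -> balance=0
4. pay 179317 -> balance=0
5. pay 152031 -> balance=0

0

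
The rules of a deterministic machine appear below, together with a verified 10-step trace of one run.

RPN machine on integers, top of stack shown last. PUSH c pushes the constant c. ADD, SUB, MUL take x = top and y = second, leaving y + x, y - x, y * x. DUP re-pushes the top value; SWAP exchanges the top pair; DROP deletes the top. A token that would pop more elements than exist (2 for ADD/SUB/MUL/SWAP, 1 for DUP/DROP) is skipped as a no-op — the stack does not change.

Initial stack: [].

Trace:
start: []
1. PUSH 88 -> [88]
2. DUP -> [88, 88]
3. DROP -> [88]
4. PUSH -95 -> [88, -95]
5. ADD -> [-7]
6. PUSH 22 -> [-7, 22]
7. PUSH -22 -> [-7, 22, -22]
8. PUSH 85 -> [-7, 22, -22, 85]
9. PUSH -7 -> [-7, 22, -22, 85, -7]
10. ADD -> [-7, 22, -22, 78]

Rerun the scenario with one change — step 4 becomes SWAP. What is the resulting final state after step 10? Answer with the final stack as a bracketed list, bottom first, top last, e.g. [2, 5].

[88, 22, -22, 78]

(re-executing from step 4 with the substitution; state before step 4: [88])
4. SWAP -> [88]
5. ADD -> [88]
6. PUSH 22 -> [88, 22]
7. PUSH -22 -> [88, 22, -22]
8. PUSH 85 -> [88, 22, -22, 85]
9. PUSH -7 -> [88, 22, -22, 85, -7]
10. ADD -> [88, 22, -22, 78]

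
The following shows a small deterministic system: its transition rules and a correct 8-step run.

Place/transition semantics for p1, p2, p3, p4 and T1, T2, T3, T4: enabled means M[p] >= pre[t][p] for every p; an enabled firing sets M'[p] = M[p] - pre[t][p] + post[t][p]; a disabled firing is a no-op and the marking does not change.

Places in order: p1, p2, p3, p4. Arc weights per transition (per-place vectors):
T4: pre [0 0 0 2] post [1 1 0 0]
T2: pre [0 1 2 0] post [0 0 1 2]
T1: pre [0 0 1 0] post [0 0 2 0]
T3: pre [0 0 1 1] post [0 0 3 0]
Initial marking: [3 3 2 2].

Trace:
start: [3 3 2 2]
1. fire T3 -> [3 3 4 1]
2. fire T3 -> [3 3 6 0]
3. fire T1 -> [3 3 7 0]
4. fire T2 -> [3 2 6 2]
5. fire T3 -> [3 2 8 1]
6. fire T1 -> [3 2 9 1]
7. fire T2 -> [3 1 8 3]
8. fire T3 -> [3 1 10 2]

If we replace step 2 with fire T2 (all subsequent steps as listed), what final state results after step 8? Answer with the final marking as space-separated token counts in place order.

3 0 7 5

(re-executing from step 2 with the substitution; state before step 2: [3 3 4 1])
2. fire T2 -> [3 2 3 3]
3. fire T1 -> [3 2 4 3]
4. fire T2 -> [3 1 3 5]
5. fire T3 -> [3 1 5 4]
6. fire T1 -> [3 1 6 4]
7. fire T2 -> [3 0 5 6]
8. fire T3 -> [3 0 7 5]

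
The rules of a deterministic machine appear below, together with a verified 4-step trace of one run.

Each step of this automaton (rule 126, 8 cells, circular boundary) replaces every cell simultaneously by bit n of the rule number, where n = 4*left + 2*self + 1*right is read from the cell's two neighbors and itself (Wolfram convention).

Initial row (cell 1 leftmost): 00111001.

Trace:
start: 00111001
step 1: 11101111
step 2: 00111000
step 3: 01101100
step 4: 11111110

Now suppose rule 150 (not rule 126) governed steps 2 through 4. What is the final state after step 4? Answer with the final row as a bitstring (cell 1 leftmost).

00101001

(re-executing steps 2..4 under rule 150; state before step 2: 11101111)
step 2: 11000111
step 3: 10101011
step 4: 00101001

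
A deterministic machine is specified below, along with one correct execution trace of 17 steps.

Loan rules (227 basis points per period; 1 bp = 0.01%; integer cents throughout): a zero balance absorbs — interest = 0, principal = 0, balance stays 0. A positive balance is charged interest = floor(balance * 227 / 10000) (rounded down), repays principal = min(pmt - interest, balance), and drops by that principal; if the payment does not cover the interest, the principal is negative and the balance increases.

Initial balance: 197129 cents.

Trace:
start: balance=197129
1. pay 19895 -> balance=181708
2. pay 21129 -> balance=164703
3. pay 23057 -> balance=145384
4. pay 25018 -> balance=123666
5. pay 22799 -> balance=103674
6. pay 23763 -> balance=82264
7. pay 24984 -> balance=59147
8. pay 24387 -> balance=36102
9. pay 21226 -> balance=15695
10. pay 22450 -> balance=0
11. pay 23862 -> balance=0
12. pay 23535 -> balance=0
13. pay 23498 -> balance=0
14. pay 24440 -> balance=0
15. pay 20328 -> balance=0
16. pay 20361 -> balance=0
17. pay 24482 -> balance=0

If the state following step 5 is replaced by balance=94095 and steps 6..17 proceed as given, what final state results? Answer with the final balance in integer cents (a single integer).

0

state after step 5 := balance=94095
6. pay 23763 -> balance=72467
7. pay 24984 -> balance=49128
8. pay 24387 -> balance=25856
9. pay 21226 -> balance=5216
10. pay 22450 -> balance=0
11. pay 23862 -> balance=0
12. pay 23535 -> balance=0
13. pay 23498 -> balance=0
14. pay 24440 -> balance=0
15. pay 20328 -> balance=0
16. pay 20361 -> balance=0
17. pay 24482 -> balance=0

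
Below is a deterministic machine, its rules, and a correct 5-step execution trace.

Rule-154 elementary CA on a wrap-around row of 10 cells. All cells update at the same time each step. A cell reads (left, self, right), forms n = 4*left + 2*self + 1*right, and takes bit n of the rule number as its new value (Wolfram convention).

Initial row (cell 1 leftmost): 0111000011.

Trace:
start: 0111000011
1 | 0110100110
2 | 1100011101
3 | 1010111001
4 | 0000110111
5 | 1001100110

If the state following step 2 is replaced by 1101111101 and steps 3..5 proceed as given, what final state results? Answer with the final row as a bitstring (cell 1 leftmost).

state after step 2 := 1101111101
3 | 1001111001
4 | 0111110111
5 | 0111100110

0111100110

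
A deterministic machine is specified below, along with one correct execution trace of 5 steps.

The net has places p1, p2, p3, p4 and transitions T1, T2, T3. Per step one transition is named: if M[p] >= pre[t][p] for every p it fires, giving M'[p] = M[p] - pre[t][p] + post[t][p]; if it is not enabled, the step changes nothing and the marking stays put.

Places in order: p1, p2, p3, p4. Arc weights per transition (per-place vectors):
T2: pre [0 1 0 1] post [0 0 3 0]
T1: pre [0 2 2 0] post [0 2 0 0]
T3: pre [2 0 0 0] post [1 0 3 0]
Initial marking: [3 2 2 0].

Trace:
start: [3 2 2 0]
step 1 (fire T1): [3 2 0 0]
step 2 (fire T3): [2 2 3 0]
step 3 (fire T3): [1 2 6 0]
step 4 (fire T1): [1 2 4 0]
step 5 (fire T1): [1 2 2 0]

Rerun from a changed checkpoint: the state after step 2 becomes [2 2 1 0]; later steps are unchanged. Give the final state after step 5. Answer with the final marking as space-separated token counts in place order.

1 2 0 0

state after step 2 := [2 2 1 0]
step 3 (fire T3): [1 2 4 0]
step 4 (fire T1): [1 2 2 0]
step 5 (fire T1): [1 2 0 0]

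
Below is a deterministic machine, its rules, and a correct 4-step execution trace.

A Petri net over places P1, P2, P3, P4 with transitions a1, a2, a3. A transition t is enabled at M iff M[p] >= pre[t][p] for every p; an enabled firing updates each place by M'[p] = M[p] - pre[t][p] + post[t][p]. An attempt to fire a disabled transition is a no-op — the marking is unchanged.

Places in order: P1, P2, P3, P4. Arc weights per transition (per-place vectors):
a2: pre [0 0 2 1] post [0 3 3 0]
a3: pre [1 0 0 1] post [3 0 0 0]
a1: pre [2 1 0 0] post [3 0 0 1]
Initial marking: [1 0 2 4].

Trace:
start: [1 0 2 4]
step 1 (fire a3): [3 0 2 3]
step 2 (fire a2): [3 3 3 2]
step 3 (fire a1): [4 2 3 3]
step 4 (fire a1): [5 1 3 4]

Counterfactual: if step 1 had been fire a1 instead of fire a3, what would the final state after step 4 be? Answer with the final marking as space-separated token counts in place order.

(re-executing from step 1 with the substitution; state before step 1: [1 0 2 4])
step 1 (fire a1): [1 0 2 4]
step 2 (fire a2): [1 3 3 3]
step 3 (fire a1): [1 3 3 3]
step 4 (fire a1): [1 3 3 3]

1 3 3 3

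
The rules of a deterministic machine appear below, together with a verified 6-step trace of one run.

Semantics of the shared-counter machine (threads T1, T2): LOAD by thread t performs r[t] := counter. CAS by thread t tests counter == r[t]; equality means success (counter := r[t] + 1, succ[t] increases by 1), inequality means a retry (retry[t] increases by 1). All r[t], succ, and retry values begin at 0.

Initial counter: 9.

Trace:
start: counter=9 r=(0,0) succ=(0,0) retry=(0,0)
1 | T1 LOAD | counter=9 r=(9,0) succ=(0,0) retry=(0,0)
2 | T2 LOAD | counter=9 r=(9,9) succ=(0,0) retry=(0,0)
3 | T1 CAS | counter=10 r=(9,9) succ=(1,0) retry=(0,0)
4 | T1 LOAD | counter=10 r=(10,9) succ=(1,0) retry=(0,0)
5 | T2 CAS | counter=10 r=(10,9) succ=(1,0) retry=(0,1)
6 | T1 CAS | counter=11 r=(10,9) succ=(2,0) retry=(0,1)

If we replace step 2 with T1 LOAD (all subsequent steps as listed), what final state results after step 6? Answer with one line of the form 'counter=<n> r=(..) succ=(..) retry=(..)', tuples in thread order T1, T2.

counter=11 r=(10,0) succ=(2,0) retry=(0,1)

(re-executing from step 2 with the substitution; state before step 2: counter=9 r=(9,0) succ=(0,0) retry=(0,0))
2 | T1 LOAD | counter=9 r=(9,0) succ=(0,0) retry=(0,0)
3 | T1 CAS | counter=10 r=(9,0) succ=(1,0) retry=(0,0)
4 | T1 LOAD | counter=10 r=(10,0) succ=(1,0) retry=(0,0)
5 | T2 CAS | counter=10 r=(10,0) succ=(1,0) retry=(0,1)
6 | T1 CAS | counter=11 r=(10,0) succ=(2,0) retry=(0,1)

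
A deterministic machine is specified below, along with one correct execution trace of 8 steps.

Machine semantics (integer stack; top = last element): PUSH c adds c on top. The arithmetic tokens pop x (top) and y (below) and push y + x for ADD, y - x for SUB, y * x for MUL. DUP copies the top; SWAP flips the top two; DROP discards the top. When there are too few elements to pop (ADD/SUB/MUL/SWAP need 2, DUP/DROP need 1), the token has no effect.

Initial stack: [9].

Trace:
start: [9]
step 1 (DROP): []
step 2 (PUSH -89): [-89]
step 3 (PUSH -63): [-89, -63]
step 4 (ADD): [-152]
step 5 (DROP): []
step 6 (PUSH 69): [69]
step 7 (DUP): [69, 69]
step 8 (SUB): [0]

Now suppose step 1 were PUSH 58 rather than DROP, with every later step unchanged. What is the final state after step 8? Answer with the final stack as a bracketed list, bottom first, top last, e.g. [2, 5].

(re-executing from step 1 with the substitution; state before step 1: [9])
step 1 (PUSH 58): [9, 58]
step 2 (PUSH -89): [9, 58, -89]
step 3 (PUSH -63): [9, 58, -89, -63]
step 4 (ADD): [9, 58, -152]
step 5 (DROP): [9, 58]
step 6 (PUSH 69): [9, 58, 69]
step 7 (DUP): [9, 58, 69, 69]
step 8 (SUB): [9, 58, 0]

[9, 58, 0]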